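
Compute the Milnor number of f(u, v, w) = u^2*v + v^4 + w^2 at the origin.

5

The Hessian of f at 0 has rank 1. Corank 2; j^3 = u^2*v has shape L^2 M (L != M), so D-series; mu = 5 gives D_5.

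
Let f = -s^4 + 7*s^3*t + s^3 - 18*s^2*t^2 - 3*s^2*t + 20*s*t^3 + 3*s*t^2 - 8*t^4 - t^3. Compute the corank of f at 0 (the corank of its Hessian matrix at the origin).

The Hessian at 0 is [[0, 0], [0, 0]] of rank 0; hence corank 2.

2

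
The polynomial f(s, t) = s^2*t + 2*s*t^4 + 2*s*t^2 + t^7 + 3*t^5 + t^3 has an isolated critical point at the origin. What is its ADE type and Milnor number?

Type D6, Milnor number mu = 6.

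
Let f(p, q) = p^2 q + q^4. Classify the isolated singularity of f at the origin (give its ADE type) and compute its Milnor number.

The Hessian of f at 0 has rank 0. Corank 2; j^3 = p^2*q has shape L^2 M (L != M), so D-series; mu = 5 gives D_5.

Type D_5, Milnor number mu = 5.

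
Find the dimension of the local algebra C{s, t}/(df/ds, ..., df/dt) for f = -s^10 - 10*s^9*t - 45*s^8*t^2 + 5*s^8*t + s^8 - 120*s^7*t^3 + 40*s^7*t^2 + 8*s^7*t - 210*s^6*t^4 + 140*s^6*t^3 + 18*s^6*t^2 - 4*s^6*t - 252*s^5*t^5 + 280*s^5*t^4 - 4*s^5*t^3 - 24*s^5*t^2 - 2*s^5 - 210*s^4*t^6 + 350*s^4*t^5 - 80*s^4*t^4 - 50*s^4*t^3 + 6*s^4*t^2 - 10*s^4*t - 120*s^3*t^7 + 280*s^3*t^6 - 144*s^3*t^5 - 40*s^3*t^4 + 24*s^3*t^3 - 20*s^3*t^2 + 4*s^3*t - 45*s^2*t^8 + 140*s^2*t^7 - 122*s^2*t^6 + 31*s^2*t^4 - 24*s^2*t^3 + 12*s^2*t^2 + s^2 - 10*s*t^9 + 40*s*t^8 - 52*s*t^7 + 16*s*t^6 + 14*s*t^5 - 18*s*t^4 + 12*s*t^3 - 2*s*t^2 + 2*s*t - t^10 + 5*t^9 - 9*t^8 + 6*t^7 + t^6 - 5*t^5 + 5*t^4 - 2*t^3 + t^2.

4

The Hessian of f at 0 has rank 1. Corank 1: A-series; mu = 4 gives A_4.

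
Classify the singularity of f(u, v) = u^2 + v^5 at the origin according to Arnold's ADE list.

A_4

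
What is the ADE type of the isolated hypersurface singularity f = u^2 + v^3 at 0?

The Hessian of f at 0 is [[2, 0], [0, 0]] with rank 1, so corank 1. A Groebner basis of the Jacobian ideal J(f) in C{u,v} is {v^2, u}; counting standard monomials gives mu = 2. Corank 1: A-series; mu = 2 gives A_2.

A_2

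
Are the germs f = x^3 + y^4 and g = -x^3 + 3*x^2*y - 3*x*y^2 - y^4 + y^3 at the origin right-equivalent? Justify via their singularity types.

Yes.

The Hessian of f at 0 has rank 0. Corank 2; j^3 = x^3 is a perfect cube, so E-series; the 4-jet and mu = 6 give E_6. The Hessian of g at 0 has rank 0. Corank 2; j^3 = -(x - y)^3 is a perfect cube, so E-series; the 4-jet and mu = 6 give E_6. Both have type E_6, hence right-equivalent.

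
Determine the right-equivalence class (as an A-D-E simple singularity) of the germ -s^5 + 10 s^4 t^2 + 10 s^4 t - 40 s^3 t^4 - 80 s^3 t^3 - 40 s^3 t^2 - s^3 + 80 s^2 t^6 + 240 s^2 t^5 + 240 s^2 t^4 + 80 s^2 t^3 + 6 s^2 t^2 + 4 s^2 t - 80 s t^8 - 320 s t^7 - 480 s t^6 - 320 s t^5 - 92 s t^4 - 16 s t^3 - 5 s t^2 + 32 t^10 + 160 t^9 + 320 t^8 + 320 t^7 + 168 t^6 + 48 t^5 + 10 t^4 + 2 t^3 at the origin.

The Hessian of f at 0 has rank 0. Corank 2; j^3 = -(s - 2*t)*(s - t)^2 has shape L^2 M (L != M), so D-series; mu = 6 gives D_6.

D6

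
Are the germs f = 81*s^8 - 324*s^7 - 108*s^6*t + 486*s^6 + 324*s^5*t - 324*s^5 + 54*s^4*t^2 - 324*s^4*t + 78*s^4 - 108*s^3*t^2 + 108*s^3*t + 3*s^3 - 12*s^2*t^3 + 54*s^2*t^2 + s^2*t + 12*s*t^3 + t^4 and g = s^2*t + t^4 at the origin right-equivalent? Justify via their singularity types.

Yes.

The Hessian of f at 0 has rank 0. Corank 2; j^3 = s^2*(3*s + t) has shape L^2 M (L != M), so D-series; mu = 5 gives D_5. The Hessian of g at 0 has rank 0. Corank 2; j^3 = s^2*t has shape L^2 M (L != M), so D-series; mu = 5 gives D_5. Both have type D_5, hence right-equivalent.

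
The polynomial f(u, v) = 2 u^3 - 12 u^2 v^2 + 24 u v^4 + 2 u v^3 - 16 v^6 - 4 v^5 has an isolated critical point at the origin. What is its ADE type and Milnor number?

The Hessian of f at 0 has rank 0. Corank 2; j^3 = 2*u^3 is a perfect cube, so E-series; the 4-jet and mu = 7 give E_7.

Type E7, Milnor number mu = 7.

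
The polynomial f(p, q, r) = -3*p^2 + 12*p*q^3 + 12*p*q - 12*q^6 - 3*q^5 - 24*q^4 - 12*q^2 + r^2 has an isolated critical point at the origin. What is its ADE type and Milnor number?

The Hessian of f at 0 is [[-6, 12, 0], [12, -24, 0], [0, 0, 2]] with rank 2, so corank 1. A Groebner basis of the Jacobian ideal J(f) in C{p,q,r} is {-p/2 + q^3 + q, p^2 - 4*q^2, p*q - 2*q^2, r}; counting standard monomials gives mu = 4. Corank 1: A-series; mu = 4 gives A_4.

Type A_{4}, Milnor number mu = 4.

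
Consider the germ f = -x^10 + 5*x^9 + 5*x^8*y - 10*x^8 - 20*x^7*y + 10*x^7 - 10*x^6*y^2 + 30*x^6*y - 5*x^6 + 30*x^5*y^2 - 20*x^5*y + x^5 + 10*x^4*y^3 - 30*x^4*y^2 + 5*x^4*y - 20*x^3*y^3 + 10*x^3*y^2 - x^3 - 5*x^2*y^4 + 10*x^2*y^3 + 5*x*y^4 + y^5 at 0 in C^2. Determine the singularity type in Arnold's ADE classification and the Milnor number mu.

Type E_8, Milnor number mu = 8.

The Hessian of f at 0 is [[0, 0], [0, 0]] with rank 0, so corank 2. A Groebner basis of the Jacobian ideal J(f) in C{x,y} is {y^5, x*y^3 + y^4/4, x^2}; counting standard monomials gives mu = 8. Corank 2; j^3 = -x^3 is a perfect cube, so E-series; the 5-jet and mu = 8 give E_8.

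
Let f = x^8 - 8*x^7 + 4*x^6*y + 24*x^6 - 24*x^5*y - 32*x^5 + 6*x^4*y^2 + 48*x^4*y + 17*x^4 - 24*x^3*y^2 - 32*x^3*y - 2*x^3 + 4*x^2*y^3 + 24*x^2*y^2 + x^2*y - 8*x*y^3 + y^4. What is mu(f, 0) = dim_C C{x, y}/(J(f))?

5

The Hessian of f at 0 has rank 0. Corank 2; j^3 = -x^2*(2*x - y) has shape L^2 M (L != M), so D-series; mu = 5 gives D_5.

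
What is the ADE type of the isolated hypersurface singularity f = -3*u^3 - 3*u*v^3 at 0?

The Hessian of f at 0 has rank 0. Corank 2; j^3 = -3*u^3 is a perfect cube, so E-series; the 4-jet and mu = 7 give E_7.

E_7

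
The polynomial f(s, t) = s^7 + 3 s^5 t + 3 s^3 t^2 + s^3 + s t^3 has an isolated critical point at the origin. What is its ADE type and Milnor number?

Type E7, Milnor number mu = 7.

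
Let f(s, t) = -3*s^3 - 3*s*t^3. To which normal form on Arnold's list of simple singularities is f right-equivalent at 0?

E_7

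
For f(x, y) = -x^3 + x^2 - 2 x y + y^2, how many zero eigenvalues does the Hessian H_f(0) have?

1

Hessian at 0 has rank 1.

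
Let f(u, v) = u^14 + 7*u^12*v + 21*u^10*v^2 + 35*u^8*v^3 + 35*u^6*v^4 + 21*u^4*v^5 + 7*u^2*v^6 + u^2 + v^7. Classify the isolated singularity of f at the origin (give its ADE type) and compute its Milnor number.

Type A6, Milnor number mu = 6.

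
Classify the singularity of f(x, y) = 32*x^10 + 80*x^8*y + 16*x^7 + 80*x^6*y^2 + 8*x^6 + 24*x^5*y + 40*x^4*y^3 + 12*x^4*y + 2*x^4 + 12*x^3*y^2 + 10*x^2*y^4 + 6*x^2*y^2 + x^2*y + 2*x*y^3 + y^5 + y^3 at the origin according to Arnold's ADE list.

The Hessian of f at 0 has rank 0. Corank 2; j^3 = y*(x^2 + y^2) splits into three distinct lines over C (the quadratic factor has nonzero discriminant), so D_4.

D4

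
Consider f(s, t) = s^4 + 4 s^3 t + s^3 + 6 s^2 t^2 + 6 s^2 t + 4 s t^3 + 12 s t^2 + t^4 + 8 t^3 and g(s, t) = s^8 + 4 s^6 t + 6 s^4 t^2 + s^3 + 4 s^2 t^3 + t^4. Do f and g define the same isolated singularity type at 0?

The Hessian of f at 0 is [[0, 0], [0, 0]] with rank 0, so corank 2. A Groebner basis of the Jacobian ideal J(f) in C{s,t} is {t^4, s*t^2 + 5*t^3/3, s^2 + 4*s*t + 4*t^2}; counting standard monomials gives mu = 6. Corank 2; j^3 = (s + 2*t)^3 is a perfect cube, so E-series; the 4-jet and mu = 6 give E_6. The Hessian of g at 0 is [[0, 0], [0, 0]] with rank 0, so corank 2. A Groebner basis of the Jacobian ideal J(g) in C{s,t} is {t^3, s^2}; counting standard monomials gives mu = 6. Corank 2; j^3 = s^3 is a perfect cube, so E-series; the 4-jet and mu = 6 give E_6. Both have type E_6, hence right-equivalent.

Yes.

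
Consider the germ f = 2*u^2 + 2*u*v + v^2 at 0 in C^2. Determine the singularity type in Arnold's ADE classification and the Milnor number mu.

Type A_1, Milnor number mu = 1.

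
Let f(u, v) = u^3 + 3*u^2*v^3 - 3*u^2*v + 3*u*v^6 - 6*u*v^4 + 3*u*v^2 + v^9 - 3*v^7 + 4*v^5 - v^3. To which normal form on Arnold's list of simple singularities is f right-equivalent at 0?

E_{8}

The Hessian of f at 0 has rank 0. Corank 2; j^3 = (u - v)^3 is a perfect cube, so E-series; the 5-jet and mu = 8 give E_8.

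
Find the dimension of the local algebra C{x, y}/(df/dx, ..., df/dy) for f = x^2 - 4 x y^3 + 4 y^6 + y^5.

The Hessian of f at 0 has rank 1. Corank 1: A-series; mu = 4 gives A_4.

4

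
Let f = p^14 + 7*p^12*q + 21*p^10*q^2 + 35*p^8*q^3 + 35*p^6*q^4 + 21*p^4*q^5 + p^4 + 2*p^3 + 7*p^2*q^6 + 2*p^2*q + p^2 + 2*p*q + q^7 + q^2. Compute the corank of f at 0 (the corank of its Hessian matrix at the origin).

Hessian at 0 has rank 1.

1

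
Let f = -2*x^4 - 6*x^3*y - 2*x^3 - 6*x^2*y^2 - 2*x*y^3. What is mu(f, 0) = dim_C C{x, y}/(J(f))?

7

The Hessian of f at 0 is [[0, 0], [0, 0]] with rank 0, so corank 2. A Groebner basis of the Jacobian ideal J(f) in C{x,y} is {3*x^2 + y^4 + y^3, x^3, x^2*y - x^2 - y^3/3, 2*x^2 + x*y^2 + 2*y^3/3}; counting standard monomials gives mu = 7. Corank 2; j^3 = -2*x^3 is a perfect cube, so E-series; the 4-jet and mu = 7 give E_7.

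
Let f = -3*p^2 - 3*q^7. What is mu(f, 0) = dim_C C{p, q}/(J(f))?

6

The Hessian of f at 0 has rank 1. Corank 1: A-series; mu = 6 gives A_6.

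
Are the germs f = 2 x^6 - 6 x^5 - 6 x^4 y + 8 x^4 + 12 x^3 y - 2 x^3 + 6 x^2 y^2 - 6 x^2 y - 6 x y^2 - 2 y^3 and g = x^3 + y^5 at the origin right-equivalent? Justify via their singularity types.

No.

The Hessian of f at 0 has rank 0. Corank 2; j^3 = -2*(x + y)^3 is a perfect cube, so E-series; the 4-jet and mu = 6 give E_6. The Hessian of g at 0 has rank 0. Corank 2; j^3 = x^3 is a perfect cube, so E-series; the 5-jet and mu = 8 give E_8. f is E_6 but g is E_8, hence not right-equivalent.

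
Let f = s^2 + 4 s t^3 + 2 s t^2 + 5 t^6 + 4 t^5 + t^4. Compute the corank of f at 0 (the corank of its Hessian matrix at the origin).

The Hessian at 0 is [[2, 0], [0, 0]] of rank 1; hence corank 1.

1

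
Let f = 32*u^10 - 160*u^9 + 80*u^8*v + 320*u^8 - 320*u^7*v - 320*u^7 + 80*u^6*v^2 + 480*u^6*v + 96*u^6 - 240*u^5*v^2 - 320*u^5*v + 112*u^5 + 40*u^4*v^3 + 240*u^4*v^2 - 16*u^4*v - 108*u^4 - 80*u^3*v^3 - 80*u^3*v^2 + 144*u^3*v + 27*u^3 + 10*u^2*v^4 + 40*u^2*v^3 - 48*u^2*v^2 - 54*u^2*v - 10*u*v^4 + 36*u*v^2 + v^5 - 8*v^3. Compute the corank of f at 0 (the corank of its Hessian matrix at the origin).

The Hessian at 0 is [[0, 0], [0, 0]] of rank 0; hence corank 2.

2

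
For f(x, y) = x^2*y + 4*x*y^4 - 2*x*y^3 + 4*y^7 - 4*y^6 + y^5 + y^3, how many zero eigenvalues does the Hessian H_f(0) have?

2

The Hessian at 0 is [[0, 0], [0, 0]] of rank 0; hence corank 2.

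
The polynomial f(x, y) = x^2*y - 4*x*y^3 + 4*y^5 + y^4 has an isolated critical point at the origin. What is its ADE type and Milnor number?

The Hessian of f at 0 has rank 0. Corank 2; j^3 = x^2*y has shape L^2 M (L != M), so D-series; mu = 5 gives D_5.

Type D5, Milnor number mu = 5.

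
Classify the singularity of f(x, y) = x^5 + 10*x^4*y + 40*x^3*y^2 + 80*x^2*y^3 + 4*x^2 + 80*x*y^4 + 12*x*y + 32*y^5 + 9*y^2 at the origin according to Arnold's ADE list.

The Hessian of f at 0 is [[8, 12], [12, 18]] with rank 1, so corank 1. A Groebner basis of the Jacobian ideal J(f) in C{x,y} is {y^4, x + 3*y/2}; counting standard monomials gives mu = 4. Corank 1: A-series; mu = 4 gives A_4.

A4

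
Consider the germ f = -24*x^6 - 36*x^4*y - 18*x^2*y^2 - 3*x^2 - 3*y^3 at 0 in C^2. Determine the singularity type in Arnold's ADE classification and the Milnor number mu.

Type A_2, Milnor number mu = 2.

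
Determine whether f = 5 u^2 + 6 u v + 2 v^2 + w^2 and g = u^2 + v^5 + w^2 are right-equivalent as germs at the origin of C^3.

No.

The Hessian of f at 0 has rank 3. Corank 0: nondegenerate Morse point, so A_1. The Hessian of g at 0 has rank 2. Corank 1: A-series; mu = 4 gives A_4. f is A_1 but g is A_4, hence not right-equivalent.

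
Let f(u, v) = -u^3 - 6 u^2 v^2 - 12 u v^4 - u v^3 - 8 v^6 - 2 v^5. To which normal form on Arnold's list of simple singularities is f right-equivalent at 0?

E_7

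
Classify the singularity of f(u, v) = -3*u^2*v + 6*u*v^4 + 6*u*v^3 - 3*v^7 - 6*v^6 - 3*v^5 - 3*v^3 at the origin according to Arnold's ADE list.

D_{4}

The Hessian of f at 0 has rank 0. Corank 2; j^3 = -3*v*(u^2 + v^2) splits into three distinct lines over C (the quadratic factor has nonzero discriminant), so D_4.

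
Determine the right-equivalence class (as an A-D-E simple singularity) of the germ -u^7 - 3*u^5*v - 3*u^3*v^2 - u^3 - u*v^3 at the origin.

E_7

The Hessian of f at 0 is [[0, 0], [0, 0]] with rank 0, so corank 2. A Groebner basis of the Jacobian ideal J(f) in C{u,v} is {u^3, u*v^2, 3*u^2 + v^3}; counting standard monomials gives mu = 7. Corank 2; j^3 = -u^3 is a perfect cube, so E-series; the 4-jet and mu = 7 give E_7.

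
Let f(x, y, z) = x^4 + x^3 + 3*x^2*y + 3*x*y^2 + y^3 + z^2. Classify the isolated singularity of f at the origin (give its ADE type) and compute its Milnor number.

Type E6, Milnor number mu = 6.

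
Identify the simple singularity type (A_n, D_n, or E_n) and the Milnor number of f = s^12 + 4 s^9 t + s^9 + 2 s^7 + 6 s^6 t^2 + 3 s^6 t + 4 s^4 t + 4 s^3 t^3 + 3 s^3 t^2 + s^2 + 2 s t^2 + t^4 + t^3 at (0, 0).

Type A_{2}, Milnor number mu = 2.

The Hessian of f at 0 has rank 1. Corank 1: A-series; mu = 2 gives A_2.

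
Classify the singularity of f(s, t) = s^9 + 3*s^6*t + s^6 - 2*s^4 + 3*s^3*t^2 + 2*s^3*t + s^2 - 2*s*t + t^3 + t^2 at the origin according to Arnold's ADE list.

A_{2}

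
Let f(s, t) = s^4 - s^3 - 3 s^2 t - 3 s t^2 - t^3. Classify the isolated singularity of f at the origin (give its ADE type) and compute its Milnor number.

Type E_6, Milnor number mu = 6.

The Hessian of f at 0 has rank 0. Corank 2; j^3 = -(s + t)^3 is a perfect cube, so E-series; the 4-jet and mu = 6 give E_6.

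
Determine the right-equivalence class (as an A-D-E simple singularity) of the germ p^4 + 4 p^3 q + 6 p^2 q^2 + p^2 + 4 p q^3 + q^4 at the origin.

A_{3}

The Hessian of f at 0 has rank 1. Corank 1: A-series; mu = 3 gives A_3.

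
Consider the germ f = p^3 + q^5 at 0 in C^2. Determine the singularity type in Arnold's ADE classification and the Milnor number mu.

The Hessian of f at 0 is [[0, 0], [0, 0]] with rank 0, so corank 2. A Groebner basis of the Jacobian ideal J(f) in C{p,q} is {q^4, p^2}; counting standard monomials gives mu = 8. Corank 2; j^3 = p^3 is a perfect cube, so E-series; the 5-jet and mu = 8 give E_8.

Type E_8, Milnor number mu = 8.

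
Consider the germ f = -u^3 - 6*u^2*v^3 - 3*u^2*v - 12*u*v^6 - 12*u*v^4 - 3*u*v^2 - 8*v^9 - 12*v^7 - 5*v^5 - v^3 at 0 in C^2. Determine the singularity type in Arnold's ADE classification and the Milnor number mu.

The Hessian of f at 0 has rank 0. Corank 2; j^3 = -(u + v)^3 is a perfect cube, so E-series; the 5-jet and mu = 8 give E_8.

Type E8, Milnor number mu = 8.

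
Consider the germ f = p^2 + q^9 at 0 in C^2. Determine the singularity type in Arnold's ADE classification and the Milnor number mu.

Type A_{8}, Milnor number mu = 8.

The Hessian of f at 0 is [[2, 0], [0, 0]] with rank 1, so corank 1. A Groebner basis of the Jacobian ideal J(f) in C{p,q} is {q^8, p}; counting standard monomials gives mu = 8. Corank 1: A-series; mu = 8 gives A_8.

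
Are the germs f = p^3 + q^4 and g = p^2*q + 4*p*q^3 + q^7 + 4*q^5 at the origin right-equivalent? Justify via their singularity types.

No.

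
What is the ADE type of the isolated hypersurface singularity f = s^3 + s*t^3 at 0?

The Hessian of f at 0 has rank 0. Corank 2; j^3 = s^3 is a perfect cube, so E-series; the 4-jet and mu = 7 give E_7.

E7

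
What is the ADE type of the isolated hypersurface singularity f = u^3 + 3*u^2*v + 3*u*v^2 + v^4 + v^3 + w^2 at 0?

E_6

The Hessian of f at 0 has rank 1. Corank 2; j^3 = (u + v)^3 is a perfect cube, so E-series; the 4-jet and mu = 6 give E_6.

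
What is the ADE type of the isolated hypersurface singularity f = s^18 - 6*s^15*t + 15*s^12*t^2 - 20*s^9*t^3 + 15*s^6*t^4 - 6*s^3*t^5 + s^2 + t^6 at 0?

The Hessian of f at 0 is [[2, 0], [0, 0]] with rank 1, so corank 1. A Groebner basis of the Jacobian ideal J(f) in C{s,t} is {t^5, s}; counting standard monomials gives mu = 5. Corank 1: A-series; mu = 5 gives A_5.

A_{5}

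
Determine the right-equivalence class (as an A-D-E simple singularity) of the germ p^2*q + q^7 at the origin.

D_8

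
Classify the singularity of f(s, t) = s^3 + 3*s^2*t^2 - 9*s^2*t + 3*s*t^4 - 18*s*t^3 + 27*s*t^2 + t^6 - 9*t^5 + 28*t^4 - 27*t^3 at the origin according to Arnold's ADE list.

The Hessian of f at 0 has rank 0. Corank 2; j^3 = (s - 3*t)^3 is a perfect cube, so E-series; the 4-jet and mu = 6 give E_6.

E_6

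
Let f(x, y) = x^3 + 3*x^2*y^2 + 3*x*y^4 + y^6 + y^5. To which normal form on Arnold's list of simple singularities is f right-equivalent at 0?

E8

The Hessian of f at 0 has rank 0. Corank 2; j^3 = x^3 is a perfect cube, so E-series; the 5-jet and mu = 8 give E_8.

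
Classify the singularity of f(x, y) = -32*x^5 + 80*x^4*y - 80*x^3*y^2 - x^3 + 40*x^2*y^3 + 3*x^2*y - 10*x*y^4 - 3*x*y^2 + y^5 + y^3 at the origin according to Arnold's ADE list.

E8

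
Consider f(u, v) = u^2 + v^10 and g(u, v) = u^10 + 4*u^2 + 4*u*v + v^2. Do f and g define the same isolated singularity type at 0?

The Hessian of f at 0 is [[2, 0], [0, 0]] with rank 1, so corank 1. A Groebner basis of the Jacobian ideal J(f) in C{u,v} is {v^9, u}; counting standard monomials gives mu = 9. Corank 1: A-series; mu = 9 gives A_9. The Hessian of g at 0 is [[8, 4], [4, 2]] with rank 1, so corank 1. A Groebner basis of the Jacobian ideal J(g) in C{u,v} is {v^9, u + v/2}; counting standard monomials gives mu = 9. Corank 1: A-series; mu = 9 gives A_9. Both have type A_9, hence right-equivalent.

Yes.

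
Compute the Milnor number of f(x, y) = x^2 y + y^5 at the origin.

6

The Hessian of f at 0 is [[0, 0], [0, 0]] with rank 0, so corank 2. A Groebner basis of the Jacobian ideal J(f) in C{x,y} is {x^2/5 + y^4, x^3, x*y}; counting standard monomials gives mu = 6. Corank 2; j^3 = x^2*y has shape L^2 M (L != M), so D-series; mu = 6 gives D_6.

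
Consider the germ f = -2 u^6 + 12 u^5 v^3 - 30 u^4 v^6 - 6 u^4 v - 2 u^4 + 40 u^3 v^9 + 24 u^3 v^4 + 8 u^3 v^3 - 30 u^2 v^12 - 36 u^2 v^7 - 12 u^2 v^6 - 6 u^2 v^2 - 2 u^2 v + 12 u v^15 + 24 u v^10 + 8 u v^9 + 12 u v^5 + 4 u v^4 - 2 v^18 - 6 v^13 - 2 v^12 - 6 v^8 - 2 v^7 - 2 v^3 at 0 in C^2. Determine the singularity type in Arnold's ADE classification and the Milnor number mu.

Type D4, Milnor number mu = 4.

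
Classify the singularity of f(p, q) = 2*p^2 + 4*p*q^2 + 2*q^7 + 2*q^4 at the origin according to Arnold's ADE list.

A6

The Hessian of f at 0 is [[4, 0], [0, 0]] with rank 1, so corank 1. A Groebner basis of the Jacobian ideal J(f) in C{p,q} is {p^3, p + q^2}; counting standard monomials gives mu = 6. Corank 1: A-series; mu = 6 gives A_6.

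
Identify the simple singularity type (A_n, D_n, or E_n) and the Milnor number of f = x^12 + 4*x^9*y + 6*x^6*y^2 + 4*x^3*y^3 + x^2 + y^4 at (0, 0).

The Hessian of f at 0 is [[2, 0], [0, 0]] with rank 1, so corank 1. A Groebner basis of the Jacobian ideal J(f) in C{x,y} is {y^3, x}; counting standard monomials gives mu = 3. Corank 1: A-series; mu = 3 gives A_3.

Type A3, Milnor number mu = 3.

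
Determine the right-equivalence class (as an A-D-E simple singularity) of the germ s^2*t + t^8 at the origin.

The Hessian of f at 0 has rank 0. Corank 2; j^3 = s^2*t has shape L^2 M (L != M), so D-series; mu = 9 gives D_9.

D_9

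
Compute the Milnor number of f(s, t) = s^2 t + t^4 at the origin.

The Hessian of f at 0 is [[0, 0], [0, 0]] with rank 0, so corank 2. A Groebner basis of the Jacobian ideal J(f) in C{s,t} is {s^3, s^2/4 + t^3, s*t}; counting standard monomials gives mu = 5. Corank 2; j^3 = s^2*t has shape L^2 M (L != M), so D-series; mu = 5 gives D_5.

5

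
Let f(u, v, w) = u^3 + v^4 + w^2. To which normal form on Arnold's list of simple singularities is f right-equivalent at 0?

The Hessian of f at 0 has rank 1. Corank 2; j^3 = u^3 is a perfect cube, so E-series; the 4-jet and mu = 6 give E_6.

E_6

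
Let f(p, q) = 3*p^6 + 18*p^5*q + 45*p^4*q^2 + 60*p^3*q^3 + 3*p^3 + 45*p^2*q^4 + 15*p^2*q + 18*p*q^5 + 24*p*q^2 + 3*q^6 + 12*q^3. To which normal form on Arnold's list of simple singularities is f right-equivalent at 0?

D7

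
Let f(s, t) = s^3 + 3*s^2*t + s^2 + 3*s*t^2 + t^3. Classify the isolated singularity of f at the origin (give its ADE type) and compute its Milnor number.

Type A_2, Milnor number mu = 2.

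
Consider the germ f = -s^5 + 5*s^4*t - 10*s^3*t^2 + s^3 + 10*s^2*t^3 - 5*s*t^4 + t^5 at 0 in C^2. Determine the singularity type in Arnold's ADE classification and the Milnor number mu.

Type E_{8}, Milnor number mu = 8.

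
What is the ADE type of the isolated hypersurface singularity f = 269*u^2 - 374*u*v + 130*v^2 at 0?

The Hessian of f at 0 has rank 2. Corank 0: nondegenerate Morse point, so A_1.

A_1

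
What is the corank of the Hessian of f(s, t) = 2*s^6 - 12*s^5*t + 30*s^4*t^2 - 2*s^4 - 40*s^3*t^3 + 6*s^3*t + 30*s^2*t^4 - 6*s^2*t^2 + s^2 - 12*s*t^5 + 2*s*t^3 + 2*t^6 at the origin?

1

Hessian at 0 has rank 1.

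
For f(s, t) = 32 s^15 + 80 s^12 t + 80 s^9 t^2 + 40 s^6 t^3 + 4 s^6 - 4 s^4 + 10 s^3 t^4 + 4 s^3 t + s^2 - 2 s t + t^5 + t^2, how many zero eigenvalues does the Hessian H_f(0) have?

The Hessian at 0 is [[2, -2], [-2, 2]] of rank 1; hence corank 1.

1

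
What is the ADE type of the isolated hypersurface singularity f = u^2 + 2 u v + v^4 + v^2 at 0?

A3

The Hessian of f at 0 has rank 1. Corank 1: A-series; mu = 3 gives A_3.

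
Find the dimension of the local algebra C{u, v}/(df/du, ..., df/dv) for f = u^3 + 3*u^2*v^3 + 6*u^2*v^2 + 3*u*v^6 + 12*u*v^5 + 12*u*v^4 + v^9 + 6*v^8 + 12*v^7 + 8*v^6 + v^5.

8

The Hessian of f at 0 has rank 0. Corank 2; j^3 = u^3 is a perfect cube, so E-series; the 5-jet and mu = 8 give E_8.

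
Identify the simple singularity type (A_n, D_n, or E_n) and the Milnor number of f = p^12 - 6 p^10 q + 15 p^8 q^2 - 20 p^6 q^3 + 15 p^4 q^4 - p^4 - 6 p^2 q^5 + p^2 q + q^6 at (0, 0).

Type D_7, Milnor number mu = 7.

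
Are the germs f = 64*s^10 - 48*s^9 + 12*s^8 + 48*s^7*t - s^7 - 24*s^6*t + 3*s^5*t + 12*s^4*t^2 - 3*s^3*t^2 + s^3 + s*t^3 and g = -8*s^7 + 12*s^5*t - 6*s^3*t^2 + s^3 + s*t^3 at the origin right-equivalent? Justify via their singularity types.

Yes.

The Hessian of f at 0 is [[0, 0], [0, 0]] with rank 0, so corank 2. A Groebner basis of the Jacobian ideal J(f) in C{s,t} is {s^3, s*t^2, 3*s^2 + t^3}; counting standard monomials gives mu = 7. Corank 2; j^3 = s^3 is a perfect cube, so E-series; the 4-jet and mu = 7 give E_7. The Hessian of g at 0 is [[0, 0], [0, 0]] with rank 0, so corank 2. A Groebner basis of the Jacobian ideal J(g) in C{s,t} is {s^3, s*t^2, 3*s^2 + t^3}; counting standard monomials gives mu = 7. Corank 2; j^3 = s^3 is a perfect cube, so E-series; the 4-jet and mu = 7 give E_7. Both have type E_7, hence right-equivalent.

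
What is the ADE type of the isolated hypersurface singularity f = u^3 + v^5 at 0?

E_{8}

The Hessian of f at 0 has rank 0. Corank 2; j^3 = u^3 is a perfect cube, so E-series; the 5-jet and mu = 8 give E_8.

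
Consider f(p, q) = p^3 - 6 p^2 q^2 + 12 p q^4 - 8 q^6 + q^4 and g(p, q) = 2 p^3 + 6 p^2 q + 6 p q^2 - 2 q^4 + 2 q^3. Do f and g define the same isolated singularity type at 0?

Yes.

The Hessian of f at 0 has rank 0. Corank 2; j^3 = p^3 is a perfect cube, so E-series; the 4-jet and mu = 6 give E_6. The Hessian of g at 0 has rank 0. Corank 2; j^3 = 2*(p + q)^3 is a perfect cube, so E-series; the 4-jet and mu = 6 give E_6. Both have type E_6, hence right-equivalent.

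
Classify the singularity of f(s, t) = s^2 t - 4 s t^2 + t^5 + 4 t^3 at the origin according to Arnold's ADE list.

The Hessian of f at 0 is [[0, 0], [0, 0]] with rank 0, so corank 2. A Groebner basis of the Jacobian ideal J(f) in C{s,t} is {s^2/5 + t^4 - 4*t^2/5, s^3 - 8*t^3, s*t - 2*t^2}; counting standard monomials gives mu = 6. Corank 2; j^3 = t*(s - 2*t)^2 has shape L^2 M (L != M), so D-series; mu = 6 gives D_6.

D_6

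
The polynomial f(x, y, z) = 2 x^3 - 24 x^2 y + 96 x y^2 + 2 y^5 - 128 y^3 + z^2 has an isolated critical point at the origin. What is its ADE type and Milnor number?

Type E8, Milnor number mu = 8.

The Hessian of f at 0 has rank 1. Corank 2; j^3 = 2*(x - 4*y)^3 is a perfect cube, so E-series; the 5-jet and mu = 8 give E_8.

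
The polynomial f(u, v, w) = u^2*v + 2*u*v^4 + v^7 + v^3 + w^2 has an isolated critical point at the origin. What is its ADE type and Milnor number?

Type D_{4}, Milnor number mu = 4.

The Hessian of f at 0 has rank 1. Corank 2; j^3 = v*(u^2 + v^2) splits into three distinct lines over C (the quadratic factor has nonzero discriminant), so D_4.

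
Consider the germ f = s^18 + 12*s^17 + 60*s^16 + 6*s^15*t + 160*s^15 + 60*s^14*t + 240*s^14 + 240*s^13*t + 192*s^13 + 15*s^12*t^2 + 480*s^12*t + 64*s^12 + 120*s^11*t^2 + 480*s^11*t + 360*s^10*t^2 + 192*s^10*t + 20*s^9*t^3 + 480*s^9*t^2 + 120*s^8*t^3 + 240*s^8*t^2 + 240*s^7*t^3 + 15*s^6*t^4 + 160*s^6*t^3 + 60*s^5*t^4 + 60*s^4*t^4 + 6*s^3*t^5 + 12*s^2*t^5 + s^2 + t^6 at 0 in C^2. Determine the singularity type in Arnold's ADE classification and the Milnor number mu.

The Hessian of f at 0 has rank 1. Corank 1: A-series; mu = 5 gives A_5.

Type A_5, Milnor number mu = 5.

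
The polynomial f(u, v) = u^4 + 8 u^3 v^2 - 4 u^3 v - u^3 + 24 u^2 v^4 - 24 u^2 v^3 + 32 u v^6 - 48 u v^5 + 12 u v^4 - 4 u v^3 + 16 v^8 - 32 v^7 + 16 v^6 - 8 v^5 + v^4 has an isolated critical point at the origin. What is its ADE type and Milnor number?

Type E_6, Milnor number mu = 6.

The Hessian of f at 0 has rank 0. Corank 2; j^3 = -u^3 is a perfect cube, so E-series; the 4-jet and mu = 6 give E_6.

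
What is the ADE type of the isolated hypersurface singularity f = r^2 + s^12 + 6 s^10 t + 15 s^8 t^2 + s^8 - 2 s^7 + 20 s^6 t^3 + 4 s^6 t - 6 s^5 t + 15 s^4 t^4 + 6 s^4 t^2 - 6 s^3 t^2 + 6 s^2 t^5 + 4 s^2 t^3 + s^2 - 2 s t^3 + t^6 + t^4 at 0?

A_3

The Hessian of f at 0 is [[2, 0, 0], [0, 0, 0], [0, 0, 2]] with rank 2, so corank 1. A Groebner basis of the Jacobian ideal J(f) in C{s,t,r} is {t^3, s, r}; counting standard monomials gives mu = 3. Corank 1: A-series; mu = 3 gives A_3.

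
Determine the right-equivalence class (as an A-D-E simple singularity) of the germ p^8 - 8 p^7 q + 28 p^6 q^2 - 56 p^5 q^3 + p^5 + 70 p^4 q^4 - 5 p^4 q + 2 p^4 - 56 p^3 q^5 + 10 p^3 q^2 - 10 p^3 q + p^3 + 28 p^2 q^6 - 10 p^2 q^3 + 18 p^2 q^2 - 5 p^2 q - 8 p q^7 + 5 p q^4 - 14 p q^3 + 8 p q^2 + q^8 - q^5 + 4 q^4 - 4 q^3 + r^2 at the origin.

D_{9}

The Hessian of f at 0 has rank 1. Corank 2; j^3 = (p - 2*q)^2*(p - q) has shape L^2 M (L != M), so D-series; mu = 9 gives D_9.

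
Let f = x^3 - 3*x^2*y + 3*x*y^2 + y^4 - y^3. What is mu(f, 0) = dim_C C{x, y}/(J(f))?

6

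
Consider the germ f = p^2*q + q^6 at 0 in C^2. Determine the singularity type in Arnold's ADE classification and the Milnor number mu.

Type D7, Milnor number mu = 7.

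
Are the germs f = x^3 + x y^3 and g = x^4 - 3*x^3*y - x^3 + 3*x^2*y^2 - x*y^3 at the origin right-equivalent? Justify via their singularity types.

Yes.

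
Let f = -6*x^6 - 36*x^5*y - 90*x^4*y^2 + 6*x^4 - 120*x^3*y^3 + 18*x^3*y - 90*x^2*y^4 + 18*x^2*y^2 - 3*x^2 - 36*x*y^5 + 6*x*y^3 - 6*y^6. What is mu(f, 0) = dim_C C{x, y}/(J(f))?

5

The Hessian of f at 0 has rank 1. Corank 1: A-series; mu = 5 gives A_5.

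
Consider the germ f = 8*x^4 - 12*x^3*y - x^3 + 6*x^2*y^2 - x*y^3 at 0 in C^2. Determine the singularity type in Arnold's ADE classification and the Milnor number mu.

Type E_{7}, Milnor number mu = 7.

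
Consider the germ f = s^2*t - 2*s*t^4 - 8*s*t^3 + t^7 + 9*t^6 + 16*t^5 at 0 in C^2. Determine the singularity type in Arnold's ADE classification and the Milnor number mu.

The Hessian of f at 0 has rank 0. Corank 2; j^3 = s^2*t has shape L^2 M (L != M), so D-series; mu = 7 gives D_7.

Type D_7, Milnor number mu = 7.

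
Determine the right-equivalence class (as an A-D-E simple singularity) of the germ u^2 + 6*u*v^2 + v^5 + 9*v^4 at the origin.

A4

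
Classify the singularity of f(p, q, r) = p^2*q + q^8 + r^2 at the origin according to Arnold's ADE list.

The Hessian of f at 0 has rank 1. Corank 2; j^3 = p^2*q has shape L^2 M (L != M), so D-series; mu = 9 gives D_9.

D9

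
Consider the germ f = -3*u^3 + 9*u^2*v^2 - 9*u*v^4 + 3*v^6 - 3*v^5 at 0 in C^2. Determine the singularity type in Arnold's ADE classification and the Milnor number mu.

Type E_{8}, Milnor number mu = 8.

The Hessian of f at 0 is [[0, 0], [0, 0]] with rank 0, so corank 2. A Groebner basis of the Jacobian ideal J(f) in C{u,v} is {v^4, u^3, -u^2/2 + u*v^2}; counting standard monomials gives mu = 8. Corank 2; j^3 = -3*u^3 is a perfect cube, so E-series; the 5-jet and mu = 8 give E_8.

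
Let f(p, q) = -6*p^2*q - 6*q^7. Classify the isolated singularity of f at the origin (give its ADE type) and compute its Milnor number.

The Hessian of f at 0 is [[0, 0], [0, 0]] with rank 0, so corank 2. A Groebner basis of the Jacobian ideal J(f) in C{p,q} is {p^2/7 + q^6, p^3, p*q}; counting standard monomials gives mu = 8. Corank 2; j^3 = -6*p^2*q has shape L^2 M (L != M), so D-series; mu = 8 gives D_8.

Type D_8, Milnor number mu = 8.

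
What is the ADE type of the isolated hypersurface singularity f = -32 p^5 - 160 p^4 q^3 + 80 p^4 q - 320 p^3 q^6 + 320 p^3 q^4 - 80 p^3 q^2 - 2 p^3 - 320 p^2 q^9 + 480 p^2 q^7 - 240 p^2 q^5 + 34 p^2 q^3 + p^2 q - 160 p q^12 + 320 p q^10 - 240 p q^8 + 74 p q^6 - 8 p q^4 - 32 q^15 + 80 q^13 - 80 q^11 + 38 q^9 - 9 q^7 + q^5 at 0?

The Hessian of f at 0 is [[0, 0], [0, 0]] with rank 0, so corank 2. A Groebner basis of the Jacobian ideal J(f) in C{p,q} is {p*q/11 + q^4, p*q^2, p^2 - 5*p*q/11}; counting standard monomials gives mu = 6. Corank 2; j^3 = -p^2*(2*p - q) has shape L^2 M (L != M), so D-series; mu = 6 gives D_6.

D6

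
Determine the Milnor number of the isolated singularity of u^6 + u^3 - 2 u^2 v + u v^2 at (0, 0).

7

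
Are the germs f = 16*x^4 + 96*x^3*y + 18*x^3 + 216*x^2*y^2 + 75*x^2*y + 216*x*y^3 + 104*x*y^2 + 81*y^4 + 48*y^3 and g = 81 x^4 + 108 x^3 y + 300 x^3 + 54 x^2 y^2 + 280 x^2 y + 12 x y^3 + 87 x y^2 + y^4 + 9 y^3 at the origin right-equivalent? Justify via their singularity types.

The Hessian of f at 0 has rank 0. Corank 2; j^3 = (2*x + 3*y)*(3*x + 4*y)^2 has shape L^2 M (L != M), so D-series; mu = 5 gives D_5. The Hessian of g at 0 has rank 0. Corank 2; j^3 = (3*x + y)*(10*x + 3*y)^2 has shape L^2 M (L != M), so D-series; mu = 5 gives D_5. Both have type D_5, hence right-equivalent.

Yes.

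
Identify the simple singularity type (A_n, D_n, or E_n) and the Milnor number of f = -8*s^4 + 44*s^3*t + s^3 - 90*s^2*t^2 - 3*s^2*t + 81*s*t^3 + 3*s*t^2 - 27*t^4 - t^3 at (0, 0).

The Hessian of f at 0 is [[0, 0], [0, 0]] with rank 0, so corank 2. A Groebner basis of the Jacobian ideal J(f) in C{s,t} is {3*s^2/4 - 3*s*t/2 + t^4 + t^3/4 + 3*t^2/4, s^3 - 15*s^2/4 + 15*s*t/2 - 9*t^3/4 - 15*t^2/4, s^2*t - 9*s^2/4 + 9*s*t/2 - 7*t^3/4 - 9*t^2/4, -s^2 + s*t^2 + 2*s*t - 4*t^3/3 - t^2}; counting standard monomials gives mu = 7. Corank 2; j^3 = (s - t)^3 is a perfect cube, so E-series; the 4-jet and mu = 7 give E_7.

Type E_7, Milnor number mu = 7.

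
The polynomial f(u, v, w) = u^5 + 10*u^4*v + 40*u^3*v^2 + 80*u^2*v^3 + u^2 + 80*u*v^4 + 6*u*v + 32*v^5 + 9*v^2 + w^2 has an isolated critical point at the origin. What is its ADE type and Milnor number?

Type A4, Milnor number mu = 4.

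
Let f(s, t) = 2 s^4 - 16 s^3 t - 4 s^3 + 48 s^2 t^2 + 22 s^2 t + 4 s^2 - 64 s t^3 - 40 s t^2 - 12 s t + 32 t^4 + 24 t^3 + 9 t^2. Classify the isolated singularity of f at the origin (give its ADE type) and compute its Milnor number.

Type A3, Milnor number mu = 3.

The Hessian of f at 0 has rank 1. Corank 1: A-series; mu = 3 gives A_3.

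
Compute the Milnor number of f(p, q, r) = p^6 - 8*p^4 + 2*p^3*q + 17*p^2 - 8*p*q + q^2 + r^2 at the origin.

1

The Hessian of f at 0 has rank 3. Corank 0: nondegenerate Morse point, so A_1.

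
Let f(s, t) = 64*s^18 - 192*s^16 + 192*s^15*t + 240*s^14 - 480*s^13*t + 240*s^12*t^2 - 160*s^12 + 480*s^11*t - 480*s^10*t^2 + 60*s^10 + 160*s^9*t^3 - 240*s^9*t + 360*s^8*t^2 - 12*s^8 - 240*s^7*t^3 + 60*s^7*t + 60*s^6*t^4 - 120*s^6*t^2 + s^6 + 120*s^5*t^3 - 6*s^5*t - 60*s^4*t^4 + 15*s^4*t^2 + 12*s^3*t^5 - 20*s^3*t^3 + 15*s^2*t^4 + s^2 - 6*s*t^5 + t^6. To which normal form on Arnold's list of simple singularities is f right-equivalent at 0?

The Hessian of f at 0 has rank 1. Corank 1: A-series; mu = 5 gives A_5.

A_5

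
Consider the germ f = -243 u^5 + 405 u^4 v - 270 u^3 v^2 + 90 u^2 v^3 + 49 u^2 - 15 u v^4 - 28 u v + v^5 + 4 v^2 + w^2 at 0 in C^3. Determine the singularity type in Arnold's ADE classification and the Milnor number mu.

The Hessian of f at 0 has rank 2. Corank 1: A-series; mu = 4 gives A_4.

Type A_{4}, Milnor number mu = 4.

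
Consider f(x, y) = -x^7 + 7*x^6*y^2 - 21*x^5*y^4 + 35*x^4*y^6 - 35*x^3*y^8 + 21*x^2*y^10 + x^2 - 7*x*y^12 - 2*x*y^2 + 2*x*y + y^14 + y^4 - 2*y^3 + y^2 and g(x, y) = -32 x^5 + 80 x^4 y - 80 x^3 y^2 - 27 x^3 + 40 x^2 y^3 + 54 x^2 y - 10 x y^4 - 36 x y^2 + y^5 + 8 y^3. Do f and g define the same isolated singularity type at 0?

The Hessian of f at 0 is [[2, 2], [2, 2]] with rank 1, so corank 1. A Groebner basis of the Jacobian ideal J(f) in C{x,y} is {x^3 + 3*x^2*y + 3*x^2 + 4*x*y + x + y, -x + y^2 - y}; counting standard monomials gives mu = 6. Corank 1: A-series; mu = 6 gives A_6. The Hessian of g at 0 is [[0, 0], [0, 0]] with rank 0, so corank 2. A Groebner basis of the Jacobian ideal J(g) in C{x,y} is {y^5, x*y^3 - 5*y^4/8, x^2 - 4*x*y/3 + 4*y^2/9}; counting standard monomials gives mu = 8. Corank 2; j^3 = -(3*x - 2*y)^3 is a perfect cube, so E-series; the 5-jet and mu = 8 give E_8. f is A_6 but g is E_8, hence not right-equivalent.

No.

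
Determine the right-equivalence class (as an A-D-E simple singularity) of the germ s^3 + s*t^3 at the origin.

The Hessian of f at 0 has rank 0. Corank 2; j^3 = s^3 is a perfect cube, so E-series; the 4-jet and mu = 7 give E_7.

E_7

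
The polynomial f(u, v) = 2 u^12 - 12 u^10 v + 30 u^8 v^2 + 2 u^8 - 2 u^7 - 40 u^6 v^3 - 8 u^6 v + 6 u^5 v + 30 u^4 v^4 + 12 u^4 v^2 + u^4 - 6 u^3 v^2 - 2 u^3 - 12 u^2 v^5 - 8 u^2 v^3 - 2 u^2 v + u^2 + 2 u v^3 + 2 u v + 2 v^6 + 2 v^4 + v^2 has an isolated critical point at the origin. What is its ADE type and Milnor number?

Type A5, Milnor number mu = 5.

The Hessian of f at 0 is [[2, 2], [2, 2]] with rank 1, so corank 1. A Groebner basis of the Jacobian ideal J(f) in C{u,v} is {u*v^2 + 7*u*v + 2*u + 5*v^2 + 2*v, -10*u*v - 3*u + v^3 - 7*v^2 - 3*v, u^2 - u*v - u - v^2 - v}; counting standard monomials gives mu = 5. Corank 1: A-series; mu = 5 gives A_5.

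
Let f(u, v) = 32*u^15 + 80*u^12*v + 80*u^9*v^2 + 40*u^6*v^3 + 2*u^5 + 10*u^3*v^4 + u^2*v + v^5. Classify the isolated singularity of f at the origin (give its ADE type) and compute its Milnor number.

Type D6, Milnor number mu = 6.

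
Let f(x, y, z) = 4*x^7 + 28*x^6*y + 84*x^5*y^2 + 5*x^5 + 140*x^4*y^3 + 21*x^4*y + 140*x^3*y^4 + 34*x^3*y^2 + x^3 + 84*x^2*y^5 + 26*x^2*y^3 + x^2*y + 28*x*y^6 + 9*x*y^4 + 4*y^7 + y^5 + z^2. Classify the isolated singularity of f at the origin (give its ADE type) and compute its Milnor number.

Type D_6, Milnor number mu = 6.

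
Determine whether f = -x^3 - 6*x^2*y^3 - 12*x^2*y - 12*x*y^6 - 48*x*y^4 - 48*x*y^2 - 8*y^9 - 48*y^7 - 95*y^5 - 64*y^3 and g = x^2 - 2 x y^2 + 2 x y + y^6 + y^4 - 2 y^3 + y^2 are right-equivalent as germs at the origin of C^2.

The Hessian of f at 0 has rank 0. Corank 2; j^3 = -(x + 4*y)^3 is a perfect cube, so E-series; the 5-jet and mu = 8 give E_8. The Hessian of g at 0 has rank 1. Corank 1: A-series; mu = 5 gives A_5. f is E_8 but g is A_5, hence not right-equivalent.

No.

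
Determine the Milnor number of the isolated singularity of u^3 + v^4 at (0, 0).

6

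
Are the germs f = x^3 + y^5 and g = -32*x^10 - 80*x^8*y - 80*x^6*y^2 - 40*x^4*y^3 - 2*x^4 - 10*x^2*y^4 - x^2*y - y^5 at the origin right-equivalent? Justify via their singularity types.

No.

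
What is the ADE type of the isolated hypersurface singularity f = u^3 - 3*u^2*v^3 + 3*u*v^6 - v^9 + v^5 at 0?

E_8

The Hessian of f at 0 has rank 0. Corank 2; j^3 = u^3 is a perfect cube, so E-series; the 5-jet and mu = 8 give E_8.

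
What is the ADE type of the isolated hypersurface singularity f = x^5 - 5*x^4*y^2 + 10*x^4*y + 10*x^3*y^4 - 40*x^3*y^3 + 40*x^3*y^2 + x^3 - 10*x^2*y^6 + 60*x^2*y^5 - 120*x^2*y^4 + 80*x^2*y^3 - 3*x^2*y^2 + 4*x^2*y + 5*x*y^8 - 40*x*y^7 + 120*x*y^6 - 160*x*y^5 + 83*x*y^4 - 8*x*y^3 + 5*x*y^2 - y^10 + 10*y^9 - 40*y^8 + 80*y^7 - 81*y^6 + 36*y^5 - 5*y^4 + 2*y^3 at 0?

D_6

The Hessian of f at 0 has rank 0. Corank 2; j^3 = (x + y)^2*(x + 2*y) has shape L^2 M (L != M), so D-series; mu = 6 gives D_6.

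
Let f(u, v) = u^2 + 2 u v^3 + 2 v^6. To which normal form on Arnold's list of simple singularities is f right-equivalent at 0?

The Hessian of f at 0 has rank 1. Corank 1: A-series; mu = 5 gives A_5.

A5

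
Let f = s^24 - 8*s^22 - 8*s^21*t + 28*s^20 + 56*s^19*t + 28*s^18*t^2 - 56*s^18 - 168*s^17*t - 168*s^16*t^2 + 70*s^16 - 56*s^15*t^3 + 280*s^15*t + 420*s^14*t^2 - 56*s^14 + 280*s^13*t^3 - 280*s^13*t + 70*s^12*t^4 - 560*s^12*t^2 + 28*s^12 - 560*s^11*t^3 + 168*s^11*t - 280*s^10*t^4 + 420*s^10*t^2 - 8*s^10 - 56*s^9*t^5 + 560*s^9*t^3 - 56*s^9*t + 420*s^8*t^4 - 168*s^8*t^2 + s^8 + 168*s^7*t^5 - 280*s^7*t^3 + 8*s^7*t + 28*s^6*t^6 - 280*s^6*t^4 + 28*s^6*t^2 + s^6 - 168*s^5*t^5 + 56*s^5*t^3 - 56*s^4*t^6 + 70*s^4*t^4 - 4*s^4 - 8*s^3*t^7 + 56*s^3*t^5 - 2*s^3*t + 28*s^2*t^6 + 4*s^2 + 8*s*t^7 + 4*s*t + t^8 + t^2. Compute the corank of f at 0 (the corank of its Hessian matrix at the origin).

The Hessian at 0 is [[8, 4], [4, 2]] of rank 1; hence corank 1.

1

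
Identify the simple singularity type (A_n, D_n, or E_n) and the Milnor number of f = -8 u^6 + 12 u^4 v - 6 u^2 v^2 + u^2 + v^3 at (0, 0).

The Hessian of f at 0 has rank 1. Corank 1: A-series; mu = 2 gives A_2.

Type A2, Milnor number mu = 2.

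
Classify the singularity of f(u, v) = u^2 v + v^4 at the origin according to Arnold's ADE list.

D_5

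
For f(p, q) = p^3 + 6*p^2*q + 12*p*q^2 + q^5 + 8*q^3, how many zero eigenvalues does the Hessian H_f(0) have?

2

Hessian at 0 has rank 0.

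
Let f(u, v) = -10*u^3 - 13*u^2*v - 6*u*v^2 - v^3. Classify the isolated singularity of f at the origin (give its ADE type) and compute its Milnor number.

The Hessian of f at 0 has rank 0. Corank 2; j^3 = -(2*u + v)*(5*u^2 + 4*u*v + v^2) splits into three distinct lines over C (the quadratic factor has nonzero discriminant), so D_4.

Type D_{4}, Milnor number mu = 4.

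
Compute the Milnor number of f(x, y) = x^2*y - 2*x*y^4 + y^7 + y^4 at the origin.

The Hessian of f at 0 is [[0, 0], [0, 0]] with rank 0, so corank 2. A Groebner basis of the Jacobian ideal J(f) in C{x,y} is {x^3, x^2/4 + y^3, x*y}; counting standard monomials gives mu = 5. Corank 2; j^3 = x^2*y has shape L^2 M (L != M), so D-series; mu = 5 gives D_5.

5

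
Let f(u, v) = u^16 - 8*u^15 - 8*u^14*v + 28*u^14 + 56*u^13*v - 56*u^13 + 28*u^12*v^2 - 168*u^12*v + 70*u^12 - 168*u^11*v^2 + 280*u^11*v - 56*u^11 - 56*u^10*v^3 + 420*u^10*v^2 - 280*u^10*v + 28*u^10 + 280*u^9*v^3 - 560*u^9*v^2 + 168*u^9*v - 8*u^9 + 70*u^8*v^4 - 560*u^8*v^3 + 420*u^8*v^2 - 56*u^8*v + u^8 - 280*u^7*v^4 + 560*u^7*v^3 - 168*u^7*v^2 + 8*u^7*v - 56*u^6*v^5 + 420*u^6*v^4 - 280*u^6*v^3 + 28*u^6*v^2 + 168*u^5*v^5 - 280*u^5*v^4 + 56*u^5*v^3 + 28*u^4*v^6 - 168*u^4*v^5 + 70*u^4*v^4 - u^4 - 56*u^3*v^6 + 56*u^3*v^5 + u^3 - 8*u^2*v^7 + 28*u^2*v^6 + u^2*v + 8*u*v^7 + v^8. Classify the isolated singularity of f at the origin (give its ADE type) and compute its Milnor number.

The Hessian of f at 0 has rank 0. Corank 2; j^3 = u^2*(u + v) has shape L^2 M (L != M), so D-series; mu = 9 gives D_9.

Type D_{9}, Milnor number mu = 9.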